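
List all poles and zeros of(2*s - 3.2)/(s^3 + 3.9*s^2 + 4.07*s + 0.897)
Set denominator = 0: s^3 + 3.9*s^2 + 4.07*s + 0.897 = (s + 2.3)(s + 0.3)(s + 1.3) = 0 → Poles: -0.3, -1.3, -2.3
Set numerator = 0: 2*s - 3.2 = 0 → Zeros: 1.6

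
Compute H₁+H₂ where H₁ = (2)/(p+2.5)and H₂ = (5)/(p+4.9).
Parallel: H = H₁ + H₂ = (n₁·d₂ + n₂·d₁)/(d₁·d₂).
n₁·d₂ = 2*p + 9.8. n₂·d₁ = 5*p + 12.5. Sum = 7*p + 22.3. d₁·d₂ = p^2 + 7.4*p + 12.25.
H(p) = (7*p + 22.3)/(p^2 + 7.4*p + 12.25)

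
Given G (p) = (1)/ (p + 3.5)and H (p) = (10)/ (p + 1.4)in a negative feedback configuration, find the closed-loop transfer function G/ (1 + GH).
Closed-loop T = G/(1+GH).
Numerator: G_num * H_den = p + 1.4.
Denominator: G_den * H_den + G_num * H_num = (p^2 + 4.9*p + 4.9) + (10) = p^2 + 4.9*p + 14.9.
T(p) = (p + 1.4)/(p^2 + 4.9*p + 14.9)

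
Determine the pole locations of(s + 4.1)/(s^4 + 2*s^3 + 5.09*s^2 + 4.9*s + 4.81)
Set denominator = 0: s^4 + 2*s^3 + 5.09*s^2 + 4.9*s + 4.81 = (s^2 + 1.6*s + 1.85)(s^2 + 0.4*s + 2.6) = 0 → Poles: -0.2 + 1.6j, -0.2 - 1.6j, -0.8 + 1.1j, -0.8 - 1.1j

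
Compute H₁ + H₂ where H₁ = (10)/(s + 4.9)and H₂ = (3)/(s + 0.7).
Parallel: H = H₁ + H₂ = (n₁·d₂ + n₂·d₁)/(d₁·d₂).
n₁·d₂ = 10*s + 7. n₂·d₁ = 3*s + 14.7. Sum = 13*s + 21.7. d₁·d₂ = s^2 + 5.6*s + 3.43.
H(s) = (13*s + 21.7)/(s^2 + 5.6*s + 3.43)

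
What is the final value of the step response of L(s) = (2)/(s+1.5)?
FVT: lim_{t→∞} y(t) = lim_{s→0} s*Y(s) where Y(s) = L(s)/s.
= lim_{s→0} L(s) = L(0) = num(0)/den(0) = 2/1.5 = 1.333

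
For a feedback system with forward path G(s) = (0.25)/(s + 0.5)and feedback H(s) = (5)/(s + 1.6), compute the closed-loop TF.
Closed-loop T = G/(1+GH).
Numerator: G_num * H_den = 0.25*s + 0.4.
Denominator: G_den * H_den + G_num * H_num = (s^2 + 2.1*s + 0.8) + (1.25) = s^2 + 2.1*s + 2.05.
T(s) = (0.25*s + 0.4)/(s^2 + 2.1*s + 2.05)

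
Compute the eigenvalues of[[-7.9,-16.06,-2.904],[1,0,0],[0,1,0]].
Eigenvalues solve det(λI - A) = 0.
Characteristic polynomial: λ^3 + 7.9*λ^2 + 16.06*λ + 2.904 = 0.
Factor: (λ + 4.4)(λ + 3.3)(λ + 0.2) = 0.
Roots: -0.2, -3.3, -4.4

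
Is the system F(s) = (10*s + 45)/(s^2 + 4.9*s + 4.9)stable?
Denominator: s^2 + 4.9*s + 4.9 = (s + 1.4)(s + 3.5). Poles: -1.4, -3.5. All Re(p)<0: Yes (stable)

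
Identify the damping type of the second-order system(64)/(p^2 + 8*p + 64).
Standard form: ωn²/(p²+2ζωn·p+ωn²) gives ωn=8, ζ=0.5.
Underdamped (ζ = 0.5 < 1)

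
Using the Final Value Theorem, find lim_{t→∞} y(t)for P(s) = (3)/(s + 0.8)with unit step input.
FVT: lim_{t→∞} y(t) = lim_{s→0} s*Y(s) where Y(s) = P(s)/s.
= lim_{s→0} P(s) = P(0) = num(0)/den(0) = 3/0.8 = 3.75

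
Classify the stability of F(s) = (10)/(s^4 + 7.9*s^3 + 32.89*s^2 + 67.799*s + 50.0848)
Denominator: s^4 + 7.9*s^3 + 32.89*s^2 + 67.799*s + 50.0848 = (s + 2.3)(s + 1.6)(s^2 + 4*s + 13.61). Poles: -1.6, -2 + 3.1j, -2 - 3.1j, -2.3. Stable (all poles in LHP)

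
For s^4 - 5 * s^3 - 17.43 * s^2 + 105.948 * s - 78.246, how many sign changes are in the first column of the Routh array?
Routh array:
s^4: [1, -17.43, -78.246]; s^3: [-5, 105.948]; s^2: [3.7596, -78.246]; s^1: [1.8864]; s^0: [-78.246]
First column: [1, -5, 3.7596, 1.8864, -78.246]. Sign changes = 3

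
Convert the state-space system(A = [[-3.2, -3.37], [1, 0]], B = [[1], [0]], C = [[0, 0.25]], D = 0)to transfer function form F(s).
F(s) = C(sI - A)⁻¹B + D.
Characteristic polynomial det(sI - A) = s^2 + 3.2*s + 3.37.
Numerator from C·adj(sI-A)·B + D·det(sI-A) = 0.25.
F(s) = (0.25)/(s^2 + 3.2*s + 3.37)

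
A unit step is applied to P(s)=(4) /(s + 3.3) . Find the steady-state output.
FVT: lim_{t→∞} y(t) = lim_{s→0} s*Y(s) where Y(s) = P(s)/s.
= lim_{s→0} P(s) = P(0) = num(0)/den(0) = 4/3.3 = 1.212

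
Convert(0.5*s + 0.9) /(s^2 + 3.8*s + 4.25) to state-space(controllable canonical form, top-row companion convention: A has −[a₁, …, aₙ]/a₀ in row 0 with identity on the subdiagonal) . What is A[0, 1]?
Reachable canonical form for den = s^2 + 3.8*s + 4.25: top row of A = -[a₁,a₂,...,aₙ]/a₀, ones on the subdiagonal, zeros elsewhere.
A = [[-3.8, -4.25], [1, 0]].
A[0,1] = -4.25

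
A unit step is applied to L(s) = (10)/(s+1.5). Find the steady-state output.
FVT: lim_{t→∞} y(t) = lim_{s→0} s*Y(s) where Y(s) = L(s)/s.
= lim_{s→0} L(s) = L(0) = num(0)/den(0) = 10/1.5 = 6.667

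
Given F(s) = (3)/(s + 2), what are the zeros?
Numerator is a nonzero constant (3) → Zeros: none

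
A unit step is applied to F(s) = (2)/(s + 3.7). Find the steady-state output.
FVT: lim_{t→∞} y(t) = lim_{s→0} s*Y(s) where Y(s) = F(s)/s.
= lim_{s→0} F(s) = F(0) = num(0)/den(0) = 2/3.7 = 0.5405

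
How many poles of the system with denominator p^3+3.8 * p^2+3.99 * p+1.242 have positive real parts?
p^3 + 3.8*p^2 + 3.99*p + 1.242 = (p + 0.6)(p + 2.3)(p + 0.9). Poles: -0.6, -0.9, -2.3. RHP poles (Re>0): 0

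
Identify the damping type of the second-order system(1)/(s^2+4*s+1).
Standard form: ωn²/(s²+2ζωn·s+ωn²) gives ωn=1, ζ=2.
Overdamped (ζ = 2 > 1)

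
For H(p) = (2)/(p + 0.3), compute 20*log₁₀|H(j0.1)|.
Substitute p = j*0.1: H(j0.1) = 6 - 2j.
|H(j0.1)| = sqrt(Re² + Im²) = 6.325.
20*log₁₀(6.325) = 16.02 dB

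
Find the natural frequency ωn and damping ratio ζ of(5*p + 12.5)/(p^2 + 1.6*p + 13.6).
Underdamped: complex pole -0.8 + 3.6j. ωn = |pole| = 3.688, ζ = -Re(pole)/ωn = 0.2169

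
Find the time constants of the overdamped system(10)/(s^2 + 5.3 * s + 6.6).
Overdamped: real poles at -3.3, -2. τ = -1/pole → τ₁ = 0.303, τ₂ = 0.5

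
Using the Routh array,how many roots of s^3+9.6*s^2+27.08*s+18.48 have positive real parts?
Routh array:
s^3: [1, 27.08]; s^2: [9.6, 18.48]; s^1: [25.155]; s^0: [18.48]
First column: [1, 9.6, 25.155, 18.48]. Sign changes = RHP roots = 0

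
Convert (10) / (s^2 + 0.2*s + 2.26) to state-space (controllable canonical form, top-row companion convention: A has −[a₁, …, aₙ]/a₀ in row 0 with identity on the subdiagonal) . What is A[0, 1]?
Reachable canonical form for den = s^2 + 0.2*s + 2.26: top row of A = -[a₁,a₂,...,aₙ]/a₀, ones on the subdiagonal, zeros elsewhere.
A = [[-0.2, -2.26], [1, 0]].
A[0,1] = -2.26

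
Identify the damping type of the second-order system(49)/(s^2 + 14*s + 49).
Standard form: ωn²/(s²+2ζωn·s+ωn²) gives ωn=7, ζ=1.
Critically damped (ζ = 1)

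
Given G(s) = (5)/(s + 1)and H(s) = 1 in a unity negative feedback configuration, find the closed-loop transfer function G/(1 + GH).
Closed-loop T = G/(1+GH).
Numerator: G_num * H_den = 5.
Denominator: G_den * H_den + G_num * H_num = (s + 1) + (5) = s + 6.
T(s) = (5)/(s + 6)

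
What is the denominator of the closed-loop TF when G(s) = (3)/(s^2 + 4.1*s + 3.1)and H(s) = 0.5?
Characteristic poly = G_den * H_den + G_num * H_num = (s^2 + 4.1*s + 3.1) + (1.5) = s^2 + 4.1*s + 4.6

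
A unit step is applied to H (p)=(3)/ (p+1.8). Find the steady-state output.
FVT: lim_{t→∞} y(t) = lim_{p→0} p*Y(p) where Y(p) = H(p)/p.
= lim_{p→0} H(p) = H(0) = num(0)/den(0) = 3/1.8 = 1.667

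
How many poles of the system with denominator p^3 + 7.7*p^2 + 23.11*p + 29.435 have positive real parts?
p^3 + 7.7*p^2 + 23.11*p + 29.435 = (p + 3.5)(p^2 + 4.2*p + 8.41). Poles: -2.1 + 2j, -2.1 - 2j, -3.5. RHP poles (Re>0): 0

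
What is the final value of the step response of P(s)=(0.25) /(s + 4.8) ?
FVT: lim_{t→∞} y(t) = lim_{s→0} s*Y(s) where Y(s) = P(s)/s.
= lim_{s→0} P(s) = P(0) = num(0)/den(0) = 0.25/4.8 = 0.05208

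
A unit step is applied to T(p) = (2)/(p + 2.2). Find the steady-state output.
FVT: lim_{t→∞} y(t) = lim_{p→0} p*Y(p) where Y(p) = T(p)/p.
= lim_{p→0} T(p) = T(0) = num(0)/den(0) = 2/2.2 = 0.9091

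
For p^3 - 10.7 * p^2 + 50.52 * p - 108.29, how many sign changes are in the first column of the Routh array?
Routh array:
p^3: [1, 50.52]; p^2: [-10.7, -108.29]; p^1: [40.3994]; p^0: [-108.29]
First column: [1, -10.7, 40.3994, -108.29]. Sign changes = 3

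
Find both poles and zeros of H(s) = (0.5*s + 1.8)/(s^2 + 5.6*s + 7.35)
Set denominator = 0: s^2 + 5.6*s + 7.35 = (s + 3.5)(s + 2.1) = 0 → Poles: -2.1, -3.5
Set numerator = 0: 0.5*s + 1.8 = 0 → Zeros: -3.6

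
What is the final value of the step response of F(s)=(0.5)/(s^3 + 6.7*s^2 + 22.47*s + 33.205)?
FVT: lim_{t→∞} y(t) = lim_{s→0} s*Y(s) where Y(s) = F(s)/s.
= lim_{s→0} F(s) = F(0) = num(0)/den(0) = 0.5/33.205 = 0.01506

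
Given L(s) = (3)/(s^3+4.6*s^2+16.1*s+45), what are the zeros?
Numerator is a nonzero constant (3) → Zeros: none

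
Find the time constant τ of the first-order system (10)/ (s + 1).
First-order system: τ = -1/pole. Pole = -1. τ = -1/(-1) = 1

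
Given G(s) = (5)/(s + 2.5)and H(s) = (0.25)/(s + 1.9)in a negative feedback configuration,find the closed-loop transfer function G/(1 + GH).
Closed-loop T = G/(1+GH).
Numerator: G_num * H_den = 5*s + 9.5.
Denominator: G_den * H_den + G_num * H_num = (s^2 + 4.4*s + 4.75) + (1.25) = s^2 + 4.4*s + 6.
T(s) = (5*s + 9.5)/(s^2 + 4.4*s + 6)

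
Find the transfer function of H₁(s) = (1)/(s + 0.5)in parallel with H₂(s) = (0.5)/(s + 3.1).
Parallel: H = H₁ + H₂ = (n₁·d₂ + n₂·d₁)/(d₁·d₂).
n₁·d₂ = s + 3.1. n₂·d₁ = 0.5*s + 0.25. Sum = 1.5*s + 3.35. d₁·d₂ = s^2 + 3.6*s + 1.55.
H(s) = (1.5*s + 3.35)/(s^2 + 3.6*s + 1.55)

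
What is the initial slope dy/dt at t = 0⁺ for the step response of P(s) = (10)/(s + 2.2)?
IVT: y'(0⁺) = lim_{s→∞} s²·Y(s) = lim_{s→∞} s·P(s).
deg(num) = 0, deg(den) = 1, relative degree = 1, so s·P(s) → (leading num)/(leading den) = 10/1 = 10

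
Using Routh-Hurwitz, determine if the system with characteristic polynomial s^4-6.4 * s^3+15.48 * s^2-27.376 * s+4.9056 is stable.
Routh array:
s^4: [1, 15.48, 4.9056]; s^3: [-6.4, -27.376]; s^2: [11.2025, 4.9056]; s^1: [-24.5734]; s^0: [4.9056]
First column: [1, -6.4, 11.2025, -24.5734, 4.9056]. Sign changes = 4.
No, unstable (4 RHP root(s))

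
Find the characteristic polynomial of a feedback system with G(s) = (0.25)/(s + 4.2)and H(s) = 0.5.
Characteristic poly = G_den * H_den + G_num * H_num = (s + 4.2) + (0.125) = s + 4.325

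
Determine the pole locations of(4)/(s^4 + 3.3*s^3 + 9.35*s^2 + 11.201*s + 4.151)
Set denominator = 0: s^4 + 3.3*s^3 + 9.35*s^2 + 11.201*s + 4.151 = (s + 0.7)(s + 1)(s^2 + 1.6*s + 5.93) = 0 → Poles: -0.7, -0.8 + 2.3j, -0.8 - 2.3j, -1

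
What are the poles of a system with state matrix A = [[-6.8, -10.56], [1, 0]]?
Eigenvalues solve det(λI - A) = 0.
Characteristic polynomial: λ^2 + 6.8*λ + 10.56 = 0.
Factor: (λ + 4.4)(λ + 2.4) = 0.
Roots: -2.4, -4.4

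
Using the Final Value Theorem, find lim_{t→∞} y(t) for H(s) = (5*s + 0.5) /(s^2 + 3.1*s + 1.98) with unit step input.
FVT: lim_{t→∞} y(t) = lim_{s→0} s*Y(s) where Y(s) = H(s)/s.
= lim_{s→0} H(s) = H(0) = num(0)/den(0) = 0.5/1.98 = 0.2525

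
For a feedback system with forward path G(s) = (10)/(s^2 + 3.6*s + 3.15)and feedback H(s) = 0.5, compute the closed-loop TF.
Closed-loop T = G/(1+GH).
Numerator: G_num * H_den = 10.
Denominator: G_den * H_den + G_num * H_num = (s^2 + 3.6*s + 3.15) + (5) = s^2 + 3.6*s + 8.15.
T(s) = (10)/(s^2 + 3.6*s + 8.15)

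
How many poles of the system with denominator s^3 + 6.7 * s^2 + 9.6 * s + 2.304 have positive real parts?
s^3 + 6.7*s^2 + 9.6*s + 2.304 = (s + 0.3)(s + 4.8)(s + 1.6). Poles: -0.3, -1.6, -4.8. RHP poles (Re>0): 0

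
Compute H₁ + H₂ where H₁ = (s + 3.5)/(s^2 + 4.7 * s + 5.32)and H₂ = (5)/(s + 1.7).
Parallel: H = H₁ + H₂ = (n₁·d₂ + n₂·d₁)/(d₁·d₂).
n₁·d₂ = s^2 + 5.2*s + 5.95. n₂·d₁ = 5*s^2 + 23.5*s + 26.6. Sum = 6*s^2 + 28.7*s + 32.55. d₁·d₂ = s^3 + 6.4*s^2 + 13.31*s + 9.044.
H(s) = (6*s^2 + 28.7*s + 32.55)/(s^3 + 6.4*s^2 + 13.31*s + 9.044)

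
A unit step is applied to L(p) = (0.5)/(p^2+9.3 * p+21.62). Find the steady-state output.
FVT: lim_{t→∞} y(t) = lim_{p→0} p*Y(p) where Y(p) = L(p)/p.
= lim_{p→0} L(p) = L(0) = num(0)/den(0) = 0.5/21.62 = 0.02313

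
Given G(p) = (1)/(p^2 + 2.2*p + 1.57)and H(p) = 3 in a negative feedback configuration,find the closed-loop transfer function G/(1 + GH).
Closed-loop T = G/(1+GH).
Numerator: G_num * H_den = 1.
Denominator: G_den * H_den + G_num * H_num = (p^2 + 2.2*p + 1.57) + (3) = p^2 + 2.2*p + 4.57.
T(p) = (1)/(p^2 + 2.2*p + 4.57)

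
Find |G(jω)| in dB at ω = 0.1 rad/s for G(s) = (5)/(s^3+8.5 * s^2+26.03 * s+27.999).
Substitute s = j*0.1: G(j0.1) = 0.177579 - 0.016553j.
|G(j0.1)| = sqrt(Re² + Im²) = 0.1783.
20*log₁₀(0.1783) = -14.97 dB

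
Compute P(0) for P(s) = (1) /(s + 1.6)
DC gain = P(0) = num(0)/den(0) = 1/1.6 = 0.625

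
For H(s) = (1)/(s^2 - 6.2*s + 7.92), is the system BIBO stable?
Denominator: s^2 - 6.2*s + 7.92 = (s - 4.4)(s - 1.8). Poles: 1.8, 4.4. All Re(p)<0: No (unstable)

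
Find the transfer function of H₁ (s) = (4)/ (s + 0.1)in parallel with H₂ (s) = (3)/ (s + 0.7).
Parallel: H = H₁ + H₂ = (n₁·d₂ + n₂·d₁)/(d₁·d₂).
n₁·d₂ = 4*s + 2.8. n₂·d₁ = 3*s + 0.3. Sum = 7*s + 3.1. d₁·d₂ = s^2 + 0.8*s + 0.07.
H(s) = (7*s + 3.1)/(s^2 + 0.8*s + 0.07)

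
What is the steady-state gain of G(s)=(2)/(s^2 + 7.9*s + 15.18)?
DC gain = G(0) = num(0)/den(0) = 2/15.18 = 0.1318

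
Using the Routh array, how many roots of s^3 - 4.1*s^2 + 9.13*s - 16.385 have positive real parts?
Routh array:
s^3: [1, 9.13]; s^2: [-4.1, -16.385]; s^1: [5.13366]; s^0: [-16.385]
First column: [1, -4.1, 5.13366, -16.385]. Sign changes = RHP roots = 3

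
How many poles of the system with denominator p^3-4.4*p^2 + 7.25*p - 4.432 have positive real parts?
p^3 - 4.4*p^2 + 7.25*p - 4.432 = (p - 1.6)(p^2 - 2.8*p + 2.77). Poles: 1.4 + 0.9j, 1.4 - 0.9j, 1.6. RHP poles (Re>0): 3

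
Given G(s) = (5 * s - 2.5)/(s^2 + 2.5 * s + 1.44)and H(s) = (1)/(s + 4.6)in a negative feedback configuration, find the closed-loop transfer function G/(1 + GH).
Closed-loop T = G/(1+GH).
Numerator: G_num * H_den = 5*s^2 + 20.5*s - 11.5.
Denominator: G_den * H_den + G_num * H_num = (s^3 + 7.1*s^2 + 12.94*s + 6.624) + (5*s - 2.5) = s^3 + 7.1*s^2 + 17.94*s + 4.124.
T(s) = (5*s^2 + 20.5*s - 11.5)/(s^3 + 7.1*s^2 + 17.94*s + 4.124)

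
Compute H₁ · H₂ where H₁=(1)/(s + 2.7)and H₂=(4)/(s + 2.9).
Series: H = H₁ · H₂ = (n₁·n₂)/(d₁·d₂).
Num: n₁·n₂ = 4. Den: d₁·d₂ = s^2 + 5.6*s + 7.83.
H(s) = (4)/(s^2 + 5.6*s + 7.83)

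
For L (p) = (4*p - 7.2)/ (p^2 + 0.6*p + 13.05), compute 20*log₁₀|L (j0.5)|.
Substitute p = j*0.5: L(j0.5) = -0.558531 + 0.169341j.
|L(j0.5)| = sqrt(Re² + Im²) = 0.5836.
20*log₁₀(0.5836) = -4.68 dB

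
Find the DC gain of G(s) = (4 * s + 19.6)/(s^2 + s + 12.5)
DC gain = G(0) = num(0)/den(0) = 19.6/12.5 = 1.568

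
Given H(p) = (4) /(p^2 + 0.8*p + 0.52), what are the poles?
Set denominator = 0: p^2 + 0.8*p + 0.52 = 0 → Poles: -0.4 + 0.6j, -0.4 - 0.6j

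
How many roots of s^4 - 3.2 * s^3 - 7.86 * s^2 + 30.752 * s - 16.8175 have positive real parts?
Factor: s^4 - 3.2*s^3 - 7.86*s^2 + 30.752*s - 16.8175 = (s - 3.1)(s - 0.7)(s + 3.1)(s - 2.5).
Roots: -3.1, 0.7, 2.5, 3.1.
RHP roots (Re>0): 3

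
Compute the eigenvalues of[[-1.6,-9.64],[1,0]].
Eigenvalues solve det(λI - A) = 0.
Characteristic polynomial: λ^2 + 1.6*λ + 9.64 = 0.
Roots: -0.8 + 3j, -0.8 - 3j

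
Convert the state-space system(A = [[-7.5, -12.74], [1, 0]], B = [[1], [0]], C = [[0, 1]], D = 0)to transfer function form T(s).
T(s) = C(sI - A)⁻¹B + D.
Characteristic polynomial det(sI - A) = s^2 + 7.5*s + 12.74.
Numerator from C·adj(sI-A)·B + D·det(sI-A) = 1.
T(s) = (1)/(s^2 + 7.5*s + 12.74)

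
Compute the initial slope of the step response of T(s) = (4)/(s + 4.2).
IVT: y'(0⁺) = lim_{s→∞} s²·Y(s) = lim_{s→∞} s·T(s).
deg(num) = 0, deg(den) = 1, relative degree = 1, so s·T(s) → (leading num)/(leading den) = 4/1 = 4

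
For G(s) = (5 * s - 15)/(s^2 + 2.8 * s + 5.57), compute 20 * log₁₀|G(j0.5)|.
Substitute s = j*0.5: G(j0.5) = -2.52128 + 1.13342j.
|G(j0.5)| = sqrt(Re² + Im²) = 2.764.
20*log₁₀(2.764) = 8.83 dB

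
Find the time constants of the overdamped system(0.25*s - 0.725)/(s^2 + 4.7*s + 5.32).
Overdamped: real poles at -2.8, -1.9. τ = -1/pole → τ₁ = 0.3571, τ₂ = 0.5263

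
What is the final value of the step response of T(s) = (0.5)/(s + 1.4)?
FVT: lim_{t→∞} y(t) = lim_{s→0} s*Y(s) where Y(s) = T(s)/s.
= lim_{s→0} T(s) = T(0) = num(0)/den(0) = 0.5/1.4 = 0.3571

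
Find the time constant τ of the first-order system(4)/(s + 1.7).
First-order system: τ = -1/pole. Pole = -1.7. τ = -1/(-1.7) = 0.5882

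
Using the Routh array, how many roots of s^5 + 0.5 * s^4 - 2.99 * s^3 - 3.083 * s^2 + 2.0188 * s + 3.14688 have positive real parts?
Routh array:
s^5: [1, -2.99, 2.0188]; s^4: [0.5, -3.083, 3.14688]; s^3: [3.176, -4.27496]; s^2: [-2.40999, 3.14688]; s^1: [-0.127851]; s^0: [3.14688]
First column: [1, 0.5, 3.176, -2.40999, -0.127851, 3.14688]. Sign changes = RHP roots = 2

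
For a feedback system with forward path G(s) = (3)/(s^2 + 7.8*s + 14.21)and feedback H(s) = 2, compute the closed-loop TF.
Closed-loop T = G/(1+GH).
Numerator: G_num * H_den = 3.
Denominator: G_den * H_den + G_num * H_num = (s^2 + 7.8*s + 14.21) + (6) = s^2 + 7.8*s + 20.21.
T(s) = (3)/(s^2 + 7.8*s + 20.21)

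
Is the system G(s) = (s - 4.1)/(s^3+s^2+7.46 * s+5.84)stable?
Denominator: s^3 + s^2 + 7.46*s + 5.84 = (s + 0.8)(s^2 + 0.2*s + 7.3). Poles: -0.1 + 2.7j, -0.1 - 2.7j, -0.8. All Re(p)<0: Yes (stable)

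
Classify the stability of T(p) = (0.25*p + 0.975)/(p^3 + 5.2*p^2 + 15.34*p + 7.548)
Denominator: p^3 + 5.2*p^2 + 15.34*p + 7.548 = (p + 0.6)(p^2 + 4.6*p + 12.58). Poles: -0.6, -2.3 + 2.7j, -2.3 - 2.7j. Stable (all poles in LHP)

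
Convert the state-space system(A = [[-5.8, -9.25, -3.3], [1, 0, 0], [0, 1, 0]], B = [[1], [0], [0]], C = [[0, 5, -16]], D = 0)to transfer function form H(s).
H(s) = C(sI - A)⁻¹B + D.
Characteristic polynomial det(sI - A) = s^3 + 5.8*s^2 + 9.25*s + 3.3.
Numerator from C·adj(sI-A)·B + D·det(sI-A) = 5*s - 16.
H(s) = (5*s - 16)/(s^3 + 5.8*s^2 + 9.25*s + 3.3)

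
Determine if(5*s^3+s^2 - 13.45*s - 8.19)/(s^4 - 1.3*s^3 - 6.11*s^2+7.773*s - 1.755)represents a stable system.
Denominator: s^4 - 1.3*s^3 - 6.11*s^2 + 7.773*s - 1.755 = (s - 0.3)(s + 2.5)(s - 2.6)(s - 0.9). Poles: -2.5, 0.3, 0.9, 2.6. All Re(p)<0: No (unstable)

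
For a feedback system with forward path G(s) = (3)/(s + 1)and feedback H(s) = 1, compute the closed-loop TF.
Closed-loop T = G/(1+GH).
Numerator: G_num * H_den = 3.
Denominator: G_den * H_den + G_num * H_num = (s + 1) + (3) = s + 4.
T(s) = (3)/(s + 4)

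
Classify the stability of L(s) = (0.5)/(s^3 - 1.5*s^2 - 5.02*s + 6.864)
Denominator: s^3 - 1.5*s^2 - 5.02*s + 6.864 = (s - 2.4)(s + 2.2)(s - 1.3). Poles: -2.2, 1.3, 2.4. Unstable (2 pole(s) in RHP)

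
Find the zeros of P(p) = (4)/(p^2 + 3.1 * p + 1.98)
Numerator is a nonzero constant (4) → Zeros: none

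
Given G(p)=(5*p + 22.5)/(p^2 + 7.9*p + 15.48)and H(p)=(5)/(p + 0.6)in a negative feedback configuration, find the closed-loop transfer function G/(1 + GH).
Closed-loop T = G/(1+GH).
Numerator: G_num * H_den = 5*p^2 + 25.5*p + 13.5.
Denominator: G_den * H_den + G_num * H_num = (p^3 + 8.5*p^2 + 20.22*p + 9.288) + (25*p + 112.5) = p^3 + 8.5*p^2 + 45.22*p + 121.788.
T(p) = (5*p^2 + 25.5*p + 13.5)/(p^3 + 8.5*p^2 + 45.22*p + 121.788)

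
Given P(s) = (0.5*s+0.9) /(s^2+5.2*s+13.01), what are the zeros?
Set numerator = 0: 0.5*s + 0.9 = 0 → Zeros: -1.8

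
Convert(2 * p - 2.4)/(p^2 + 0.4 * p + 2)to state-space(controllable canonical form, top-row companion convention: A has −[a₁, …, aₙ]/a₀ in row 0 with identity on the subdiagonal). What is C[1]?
Reachable canonical form: C = numerator coefficients (right-aligned, zero-padded to length n).
num = 2*p - 2.4, C = [[2, -2.4]].
C[1] = -2.4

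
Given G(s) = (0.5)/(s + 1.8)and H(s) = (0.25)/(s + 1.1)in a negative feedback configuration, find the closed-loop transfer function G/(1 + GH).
Closed-loop T = G/(1+GH).
Numerator: G_num * H_den = 0.5*s + 0.55.
Denominator: G_den * H_den + G_num * H_num = (s^2 + 2.9*s + 1.98) + (0.125) = s^2 + 2.9*s + 2.105.
T(s) = (0.5*s + 0.55)/(s^2 + 2.9*s + 2.105)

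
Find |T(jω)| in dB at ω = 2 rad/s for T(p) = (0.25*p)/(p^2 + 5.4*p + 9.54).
Substitute p = j*2: T(j2) = 0.036652 + 0.0188011j.
|T(j2)| = sqrt(Re² + Im²) = 0.04119.
20*log₁₀(0.04119) = -27.70 dB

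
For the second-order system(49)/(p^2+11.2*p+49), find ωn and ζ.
Standard form: ωn²/(p²+2ζωn·p+ωn²).
const=49=ωn² → ωn=7, p coeff=11.2=2ζωn → ζ=0.8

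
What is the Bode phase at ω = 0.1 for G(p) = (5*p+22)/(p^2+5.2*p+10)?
Substitute p = j*0.1: G(j0.1) = 2.19885 - 0.0644046j.
∠G(j0.1) = atan2(Im, Re) = atan2(-0.0644046, 2.19885) = -1.68°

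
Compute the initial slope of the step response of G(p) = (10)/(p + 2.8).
IVT: y'(0⁺) = lim_{p→∞} p²·Y(p) = lim_{p→∞} p·G(p).
deg(num) = 0, deg(den) = 1, relative degree = 1, so p·G(p) → (leading num)/(leading den) = 10/1 = 10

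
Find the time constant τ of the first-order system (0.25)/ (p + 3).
First-order system: τ = -1/pole. Pole = -3. τ = -1/(-3) = 0.3333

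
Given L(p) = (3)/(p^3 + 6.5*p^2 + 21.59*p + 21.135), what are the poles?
Set denominator = 0: p^3 + 6.5*p^2 + 21.59*p + 21.135 = (p + 1.5)(p^2 + 5*p + 14.09) = 0 → Poles: -1.5, -2.5 + 2.8j, -2.5 - 2.8j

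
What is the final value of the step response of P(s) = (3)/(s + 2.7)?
FVT: lim_{t→∞} y(t) = lim_{s→0} s*Y(s) where Y(s) = P(s)/s.
= lim_{s→0} P(s) = P(0) = num(0)/den(0) = 3/2.7 = 1.111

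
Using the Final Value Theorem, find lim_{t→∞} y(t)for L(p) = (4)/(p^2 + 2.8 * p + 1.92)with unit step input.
FVT: lim_{t→∞} y(t) = lim_{p→0} p*Y(p) where Y(p) = L(p)/p.
= lim_{p→0} L(p) = L(0) = num(0)/den(0) = 4/1.92 = 2.083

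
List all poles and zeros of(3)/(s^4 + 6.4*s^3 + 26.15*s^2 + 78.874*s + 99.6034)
Set denominator = 0: s^4 + 6.4*s^3 + 26.15*s^2 + 78.874*s + 99.6034 = (s^2 + 5.4*s + 7.54)(s^2 + s + 13.21) = 0 → Poles: -0.5 + 3.6j, -0.5 - 3.6j, -2.7 + 0.5j, -2.7 - 0.5j
Numerator is a nonzero constant (3) → Zeros: none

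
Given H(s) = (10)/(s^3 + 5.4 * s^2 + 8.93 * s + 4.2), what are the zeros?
Numerator is a nonzero constant (10) → Zeros: none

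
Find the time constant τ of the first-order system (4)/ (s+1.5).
First-order system: τ = -1/pole. Pole = -1.5. τ = -1/(-1.5) = 0.6667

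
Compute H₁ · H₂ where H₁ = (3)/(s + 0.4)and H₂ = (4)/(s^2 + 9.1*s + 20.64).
Series: H = H₁ · H₂ = (n₁·n₂)/(d₁·d₂).
Num: n₁·n₂ = 12. Den: d₁·d₂ = s^3 + 9.5*s^2 + 24.28*s + 8.256.
H(s) = (12)/(s^3 + 9.5*s^2 + 24.28*s + 8.256)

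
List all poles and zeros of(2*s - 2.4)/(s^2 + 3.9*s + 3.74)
Set denominator = 0: s^2 + 3.9*s + 3.74 = (s + 1.7)(s + 2.2) = 0 → Poles: -1.7, -2.2
Set numerator = 0: 2*s - 2.4 = 0 → Zeros: 1.2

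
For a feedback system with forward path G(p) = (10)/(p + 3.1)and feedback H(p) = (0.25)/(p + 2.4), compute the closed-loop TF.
Closed-loop T = G/(1+GH).
Numerator: G_num * H_den = 10*p + 24.
Denominator: G_den * H_den + G_num * H_num = (p^2 + 5.5*p + 7.44) + (2.5) = p^2 + 5.5*p + 9.94.
T(p) = (10*p + 24)/(p^2 + 5.5*p + 9.94)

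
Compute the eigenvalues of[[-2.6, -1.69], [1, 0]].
Eigenvalues solve det(λI - A) = 0.
Characteristic polynomial: λ^2 + 2.6*λ + 1.69 = 0.
Factor: (λ + 1.3)(λ + 1.3) = 0.
Roots: -1.3, -1.3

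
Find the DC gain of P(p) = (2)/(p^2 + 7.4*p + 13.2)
DC gain = P(0) = num(0)/den(0) = 2/13.2 = 0.1515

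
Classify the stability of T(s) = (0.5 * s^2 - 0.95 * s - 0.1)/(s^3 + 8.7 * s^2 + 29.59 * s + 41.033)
Denominator: s^3 + 8.7*s^2 + 29.59*s + 41.033 = (s + 3.7)(s^2 + 5*s + 11.09). Poles: -2.5 + 2.2j, -2.5 - 2.2j, -3.7. Stable (all poles in LHP)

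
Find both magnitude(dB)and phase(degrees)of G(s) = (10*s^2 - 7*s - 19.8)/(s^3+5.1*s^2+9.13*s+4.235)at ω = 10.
Substitute s = j*10: G(j10) = 0.53571 - 0.824097j.
|G| = 20*log₁₀(sqrt(Re²+Im²)) = -0.15 dB.
∠G = atan2(Im, Re) = -56.97°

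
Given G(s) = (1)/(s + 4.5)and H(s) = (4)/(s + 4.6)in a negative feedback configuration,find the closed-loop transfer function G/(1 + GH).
Closed-loop T = G/(1+GH).
Numerator: G_num * H_den = s + 4.6.
Denominator: G_den * H_den + G_num * H_num = (s^2 + 9.1*s + 20.7) + (4) = s^2 + 9.1*s + 24.7.
T(s) = (s + 4.6)/(s^2 + 9.1*s + 24.7)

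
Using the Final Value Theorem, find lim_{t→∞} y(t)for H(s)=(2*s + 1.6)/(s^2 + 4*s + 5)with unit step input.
FVT: lim_{t→∞} y(t) = lim_{s→0} s*Y(s) where Y(s) = H(s)/s.
= lim_{s→0} H(s) = H(0) = num(0)/den(0) = 1.6/5 = 0.32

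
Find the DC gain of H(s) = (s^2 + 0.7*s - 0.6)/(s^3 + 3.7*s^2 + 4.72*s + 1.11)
DC gain = H(0) = num(0)/den(0) = -0.6/1.11 = -0.5405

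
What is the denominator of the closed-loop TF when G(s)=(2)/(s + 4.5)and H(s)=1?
Characteristic poly = G_den * H_den + G_num * H_num = (s + 4.5) + (2) = s + 6.5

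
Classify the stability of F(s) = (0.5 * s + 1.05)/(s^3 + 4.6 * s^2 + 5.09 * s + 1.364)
Denominator: s^3 + 4.6*s^2 + 5.09*s + 1.364 = (s + 1.1)(s + 3.1)(s + 0.4). Poles: -0.4, -1.1, -3.1. Stable (all poles in LHP)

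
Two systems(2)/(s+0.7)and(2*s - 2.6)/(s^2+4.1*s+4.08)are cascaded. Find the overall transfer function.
Series: H = H₁ · H₂ = (n₁·n₂)/(d₁·d₂).
Num: n₁·n₂ = 4*s - 5.2. Den: d₁·d₂ = s^3 + 4.8*s^2 + 6.95*s + 2.856.
H(s) = (4*s - 5.2)/(s^3 + 4.8*s^2 + 6.95*s + 2.856)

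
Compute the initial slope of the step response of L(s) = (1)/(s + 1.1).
IVT: y'(0⁺) = lim_{s→∞} s²·Y(s) = lim_{s→∞} s·L(s).
deg(num) = 0, deg(den) = 1, relative degree = 1, so s·L(s) → (leading num)/(leading den) = 1/1 = 1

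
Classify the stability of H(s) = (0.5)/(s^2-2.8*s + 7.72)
Denominator: s^2 - 2.8*s + 7.72. Poles: 1.4 + 2.4j, 1.4 - 2.4j. Unstable (2 pole(s) in RHP)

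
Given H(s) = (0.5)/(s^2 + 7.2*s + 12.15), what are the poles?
Set denominator = 0: s^2 + 7.2*s + 12.15 = (s + 2.7)(s + 4.5) = 0 → Poles: -2.7, -4.5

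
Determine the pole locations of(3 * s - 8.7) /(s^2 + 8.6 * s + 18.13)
Set denominator = 0: s^2 + 8.6*s + 18.13 = (s + 4.9)(s + 3.7) = 0 → Poles: -3.7, -4.9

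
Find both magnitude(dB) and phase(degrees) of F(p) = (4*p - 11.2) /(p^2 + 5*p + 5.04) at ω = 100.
Substitute p = j*100: F(j100) = 0.00311479 - 0.0398644j.
|F| = 20*log₁₀(sqrt(Re²+Im²)) = -27.96 dB.
∠F = atan2(Im, Re) = -85.53°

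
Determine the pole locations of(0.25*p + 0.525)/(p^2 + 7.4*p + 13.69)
Set denominator = 0: p^2 + 7.4*p + 13.69 = (p + 3.7)(p + 3.7) = 0 → Poles: -3.7, -3.7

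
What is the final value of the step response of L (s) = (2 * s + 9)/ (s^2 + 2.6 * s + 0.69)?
FVT: lim_{t→∞} y(t) = lim_{s→0} s*Y(s) where Y(s) = L(s)/s.
= lim_{s→0} L(s) = L(0) = num(0)/den(0) = 9/0.69 = 13.04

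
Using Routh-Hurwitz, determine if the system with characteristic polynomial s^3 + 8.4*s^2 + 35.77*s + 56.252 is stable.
Routh array:
s^3: [1, 35.77]; s^2: [8.4, 56.252]; s^1: [29.0733]; s^0: [56.252]
First column: [1, 8.4, 29.0733, 56.252]. Sign changes = 0.
Yes, stable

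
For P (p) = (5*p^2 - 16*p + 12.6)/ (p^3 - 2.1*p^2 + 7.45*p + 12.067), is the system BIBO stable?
Denominator: p^3 - 2.1*p^2 + 7.45*p + 12.067 = (p + 1.1)(p^2 - 3.2*p + 10.97). Poles: -1.1, 1.6 + 2.9j, 1.6 - 2.9j. All Re(p)<0: No (unstable)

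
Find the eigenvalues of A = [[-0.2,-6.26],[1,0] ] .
Eigenvalues solve det(λI - A) = 0.
Characteristic polynomial: λ^2 + 0.2*λ + 6.26 = 0.
Roots: -0.1 + 2.5j, -0.1 - 2.5j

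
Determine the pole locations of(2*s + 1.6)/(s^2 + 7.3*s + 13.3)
Set denominator = 0: s^2 + 7.3*s + 13.3 = (s + 3.5)(s + 3.8) = 0 → Poles: -3.5, -3.8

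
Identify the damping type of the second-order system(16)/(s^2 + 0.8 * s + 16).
Standard form: ωn²/(s²+2ζωn·s+ωn²) gives ωn=4, ζ=0.1.
Underdamped (ζ = 0.1 < 1)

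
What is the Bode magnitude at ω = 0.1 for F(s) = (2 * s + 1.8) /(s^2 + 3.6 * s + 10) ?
Substitute s = j*0.1: F(j0.1) = 0.180667 + 0.0135095j.
|F(j0.1)| = sqrt(Re² + Im²) = 0.1812.
20*log₁₀(0.1812) = -14.84 dB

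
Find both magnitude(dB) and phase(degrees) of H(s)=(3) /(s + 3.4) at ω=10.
Substitute s = j*10: H(j10) = 0.0914306 - 0.268914j.
|H| = 20*log₁₀(sqrt(Re²+Im²)) = -10.93 dB.
∠H = atan2(Im, Re) = -71.22°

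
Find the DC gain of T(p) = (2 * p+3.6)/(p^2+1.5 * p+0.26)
DC gain = T(0) = num(0)/den(0) = 3.6/0.26 = 13.85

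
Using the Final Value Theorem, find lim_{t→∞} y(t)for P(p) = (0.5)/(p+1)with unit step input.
FVT: lim_{t→∞} y(t) = lim_{p→0} p*Y(p) where Y(p) = P(p)/p.
= lim_{p→0} P(p) = P(0) = num(0)/den(0) = 0.5/1 = 0.5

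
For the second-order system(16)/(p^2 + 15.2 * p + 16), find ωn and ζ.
Standard form: ωn²/(p²+2ζωn·p+ωn²).
const=16=ωn² → ωn=4, p coeff=15.2=2ζωn → ζ=1.9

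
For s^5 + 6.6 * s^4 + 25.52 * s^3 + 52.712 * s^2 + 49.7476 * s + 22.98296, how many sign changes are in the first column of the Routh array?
Routh array:
s^5: [1, 25.52, 49.7476]; s^4: [6.6, 52.712, 22.98296]; s^3: [17.5333, 46.2653]; s^2: [35.2965, 22.98296]; s^1: [34.8487]; s^0: [22.98296]
First column: [1, 6.6, 17.5333, 35.2965, 34.8487, 22.98296]. Sign changes = 0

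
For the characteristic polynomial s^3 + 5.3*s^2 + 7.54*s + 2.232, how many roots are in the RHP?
s^3 + 5.3*s^2 + 7.54*s + 2.232 = (s + 0.4)(s + 3.1)(s + 1.8). Poles: -0.4, -1.8, -3.1. RHP poles (Re>0): 0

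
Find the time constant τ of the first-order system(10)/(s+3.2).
First-order system: τ = -1/pole. Pole = -3.2. τ = -1/(-3.2) = 0.3125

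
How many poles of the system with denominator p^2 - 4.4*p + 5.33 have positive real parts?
Poles: 2.2 + 0.7j, 2.2 - 0.7j. RHP poles (Re>0): 2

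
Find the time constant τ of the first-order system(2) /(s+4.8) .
First-order system: τ = -1/pole. Pole = -4.8. τ = -1/(-4.8) = 0.2083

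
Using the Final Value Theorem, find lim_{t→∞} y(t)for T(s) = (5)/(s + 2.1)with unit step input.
FVT: lim_{t→∞} y(t) = lim_{s→0} s*Y(s) where Y(s) = T(s)/s.
= lim_{s→0} T(s) = T(0) = num(0)/den(0) = 5/2.1 = 2.381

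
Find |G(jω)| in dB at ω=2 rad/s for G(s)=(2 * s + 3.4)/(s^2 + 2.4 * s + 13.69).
Substitute s = j*2: G(j2) = 0.445936 + 0.1919j.
|G(j2)| = sqrt(Re² + Im²) = 0.4855.
20*log₁₀(0.4855) = -6.28 dB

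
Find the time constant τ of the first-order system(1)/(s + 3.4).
First-order system: τ = -1/pole. Pole = -3.4. τ = -1/(-3.4) = 0.2941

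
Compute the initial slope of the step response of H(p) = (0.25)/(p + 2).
IVT: y'(0⁺) = lim_{p→∞} p²·Y(p) = lim_{p→∞} p·H(p).
deg(num) = 0, deg(den) = 1, relative degree = 1, so p·H(p) → (leading num)/(leading den) = 0.25/1 = 0.25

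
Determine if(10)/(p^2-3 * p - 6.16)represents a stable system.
Denominator: p^2 - 3*p - 6.16 = (p - 4.4)(p + 1.4). Poles: -1.4, 4.4. All Re(p)<0: No (unstable)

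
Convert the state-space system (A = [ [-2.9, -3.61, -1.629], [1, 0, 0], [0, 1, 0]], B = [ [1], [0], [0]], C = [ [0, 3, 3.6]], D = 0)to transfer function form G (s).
G(s) = C(sI - A)⁻¹B + D.
Characteristic polynomial det(sI - A) = s^3 + 2.9*s^2 + 3.61*s + 1.629.
Numerator from C·adj(sI-A)·B + D·det(sI-A) = 3*s + 3.6.
G(s) = (3*s + 3.6)/(s^3 + 2.9*s^2 + 3.61*s + 1.629)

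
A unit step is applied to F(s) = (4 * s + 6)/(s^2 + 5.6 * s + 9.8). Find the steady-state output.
FVT: lim_{t→∞} y(t) = lim_{s→0} s*Y(s) where Y(s) = F(s)/s.
= lim_{s→0} F(s) = F(0) = num(0)/den(0) = 6/9.8 = 0.6122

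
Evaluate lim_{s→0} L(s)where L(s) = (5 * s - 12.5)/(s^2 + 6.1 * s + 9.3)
DC gain = L(0) = num(0)/den(0) = -12.5/9.3 = -1.344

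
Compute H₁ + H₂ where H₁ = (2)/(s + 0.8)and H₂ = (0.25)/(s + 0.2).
Parallel: H = H₁ + H₂ = (n₁·d₂ + n₂·d₁)/(d₁·d₂).
n₁·d₂ = 2*s + 0.4. n₂·d₁ = 0.25*s + 0.2. Sum = 2.25*s + 0.6. d₁·d₂ = s^2 + s + 0.16.
H(s) = (2.25*s + 0.6)/(s^2 + s + 0.16)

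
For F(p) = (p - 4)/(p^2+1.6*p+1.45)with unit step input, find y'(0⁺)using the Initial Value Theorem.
IVT: y'(0⁺) = lim_{p→∞} p²·Y(p) = lim_{p→∞} p·F(p).
deg(num) = 1, deg(den) = 2, relative degree = 1, so p·F(p) → (leading num)/(leading den) = 1/1 = 1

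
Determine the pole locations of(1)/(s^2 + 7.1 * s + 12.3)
Set denominator = 0: s^2 + 7.1*s + 12.3 = (s + 4.1)(s + 3) = 0 → Poles: -3, -4.1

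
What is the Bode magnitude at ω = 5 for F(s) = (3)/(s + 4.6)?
Substitute s = j*5: F(j5) = 0.29896 - 0.324957j.
|F(j5)| = sqrt(Re² + Im²) = 0.4416.
20*log₁₀(0.4416) = -7.10 dB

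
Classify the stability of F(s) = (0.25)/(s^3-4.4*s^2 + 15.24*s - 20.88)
Denominator: s^3 - 4.4*s^2 + 15.24*s - 20.88 = (s - 2)(s^2 - 2.4*s + 10.44). Poles: 1.2 + 3j, 1.2 - 3j, 2. Unstable (3 pole(s) in RHP)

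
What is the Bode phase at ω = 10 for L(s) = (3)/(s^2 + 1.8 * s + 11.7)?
Substitute s = j*10: L(j10) = -0.0326196 - 0.00664952j.
∠L(j10) = atan2(Im, Re) = atan2(-0.00664952, -0.0326196) = -168.48°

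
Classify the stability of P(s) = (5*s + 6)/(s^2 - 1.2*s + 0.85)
Denominator: s^2 - 1.2*s + 0.85. Poles: 0.6 + 0.7j, 0.6 - 0.7j. Unstable (2 pole(s) in RHP)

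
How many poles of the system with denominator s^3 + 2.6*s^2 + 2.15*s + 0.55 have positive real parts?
s^3 + 2.6*s^2 + 2.15*s + 0.55 = (s + 0.5)(s + 1)(s + 1.1). Poles: -0.5, -1, -1.1. RHP poles (Re>0): 0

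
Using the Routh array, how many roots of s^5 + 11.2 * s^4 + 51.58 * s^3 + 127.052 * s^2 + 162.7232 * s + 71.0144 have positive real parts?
Routh array:
s^5: [1, 51.58, 162.7232]; s^4: [11.2, 127.052, 71.0144]; s^3: [40.2361, 156.383]; s^2: [83.5218, 71.0144]; s^1: [122.172]; s^0: [71.0144]
First column: [1, 11.2, 40.2361, 83.5218, 122.172, 71.0144]. Sign changes = RHP roots = 0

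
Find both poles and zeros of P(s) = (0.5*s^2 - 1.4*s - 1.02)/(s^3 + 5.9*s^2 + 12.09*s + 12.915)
Set denominator = 0: s^3 + 5.9*s^2 + 12.09*s + 12.915 = (s + 3.5)(s^2 + 2.4*s + 3.69) = 0 → Poles: -1.2 + 1.5j, -1.2 - 1.5j, -3.5
Set numerator = 0: 0.5*s^2 - 1.4*s - 1.02 = 0.5*(s + 0.6)(s - 3.4) = 0 → Zeros: -0.6, 3.4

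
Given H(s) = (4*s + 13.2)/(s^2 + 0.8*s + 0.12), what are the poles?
Set denominator = 0: s^2 + 0.8*s + 0.12 = (s + 0.6)(s + 0.2) = 0 → Poles: -0.2, -0.6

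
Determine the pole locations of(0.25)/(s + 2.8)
Set denominator = 0: s + 2.8 = 0 → Poles: -2.8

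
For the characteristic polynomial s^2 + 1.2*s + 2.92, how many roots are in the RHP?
Poles: -0.6 + 1.6j, -0.6 - 1.6j. RHP poles (Re>0): 0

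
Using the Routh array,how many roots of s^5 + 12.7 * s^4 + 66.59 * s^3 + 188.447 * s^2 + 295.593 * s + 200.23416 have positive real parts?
Routh array:
s^5: [1, 66.59, 295.593]; s^4: [12.7, 188.447, 200.23416]; s^3: [51.7517, 279.827]; s^2: [119.777, 200.23416]; s^1: [193.312]; s^0: [200.23416]
First column: [1, 12.7, 51.7517, 119.777, 193.312, 200.23416]. Sign changes = RHP roots = 0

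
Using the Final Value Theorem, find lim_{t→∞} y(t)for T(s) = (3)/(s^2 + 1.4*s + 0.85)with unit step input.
FVT: lim_{t→∞} y(t) = lim_{s→0} s*Y(s) where Y(s) = T(s)/s.
= lim_{s→0} T(s) = T(0) = num(0)/den(0) = 3/0.85 = 3.529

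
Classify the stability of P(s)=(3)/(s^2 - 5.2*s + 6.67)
Denominator: s^2 - 5.2*s + 6.67 = (s - 2.9)(s - 2.3). Poles: 2.3, 2.9. Unstable (2 pole(s) in RHP)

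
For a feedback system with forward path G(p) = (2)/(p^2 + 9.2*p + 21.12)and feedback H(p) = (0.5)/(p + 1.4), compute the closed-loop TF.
Closed-loop T = G/(1+GH).
Numerator: G_num * H_den = 2*p + 2.8.
Denominator: G_den * H_den + G_num * H_num = (p^3 + 10.6*p^2 + 34*p + 29.568) + (1) = p^3 + 10.6*p^2 + 34*p + 30.568.
T(p) = (2*p + 2.8)/(p^3 + 10.6*p^2 + 34*p + 30.568)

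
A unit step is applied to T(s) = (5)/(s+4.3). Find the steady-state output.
FVT: lim_{t→∞} y(t) = lim_{s→0} s*Y(s) where Y(s) = T(s)/s.
= lim_{s→0} T(s) = T(0) = num(0)/den(0) = 5/4.3 = 1.163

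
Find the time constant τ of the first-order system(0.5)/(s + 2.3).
First-order system: τ = -1/pole. Pole = -2.3. τ = -1/(-2.3) = 0.4348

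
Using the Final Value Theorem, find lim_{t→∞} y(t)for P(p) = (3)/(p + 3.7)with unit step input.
FVT: lim_{t→∞} y(t) = lim_{p→0} p*Y(p) where Y(p) = P(p)/p.
= lim_{p→0} P(p) = P(0) = num(0)/den(0) = 3/3.7 = 0.8108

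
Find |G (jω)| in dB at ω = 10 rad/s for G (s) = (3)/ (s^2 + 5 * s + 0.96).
Substitute s = j*10: G(j10) = -0.0241386 - 0.0121863j.
|G(j10)| = sqrt(Re² + Im²) = 0.02704.
20*log₁₀(0.02704) = -31.36 dB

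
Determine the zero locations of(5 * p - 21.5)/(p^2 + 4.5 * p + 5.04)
Set numerator = 0: 5*p - 21.5 = 0 → Zeros: 4.3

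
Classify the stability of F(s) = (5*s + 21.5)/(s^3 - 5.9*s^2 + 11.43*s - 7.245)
Denominator: s^3 - 5.9*s^2 + 11.43*s - 7.245 = (s - 2.1)(s - 2.3)(s - 1.5). Poles: 1.5, 2.1, 2.3. Unstable (3 pole(s) in RHP)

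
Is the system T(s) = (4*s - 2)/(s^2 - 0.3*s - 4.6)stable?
Denominator: s^2 - 0.3*s - 4.6 = (s - 2.3)(s + 2). Poles: -2, 2.3. All Re(p)<0: No (unstable)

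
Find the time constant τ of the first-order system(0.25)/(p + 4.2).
First-order system: τ = -1/pole. Pole = -4.2. τ = -1/(-4.2) = 0.2381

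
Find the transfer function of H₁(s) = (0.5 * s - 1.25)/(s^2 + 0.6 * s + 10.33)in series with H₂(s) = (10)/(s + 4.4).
Series: H = H₁ · H₂ = (n₁·n₂)/(d₁·d₂).
Num: n₁·n₂ = 5*s - 12.5. Den: d₁·d₂ = s^3 + 5*s^2 + 12.97*s + 45.452.
H(s) = (5*s - 12.5)/(s^3 + 5*s^2 + 12.97*s + 45.452)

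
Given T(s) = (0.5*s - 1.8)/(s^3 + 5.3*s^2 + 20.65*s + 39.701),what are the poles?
Set denominator = 0: s^3 + 5.3*s^2 + 20.65*s + 39.701 = (s + 2.9)(s^2 + 2.4*s + 13.69) = 0 → Poles: -1.2 + 3.5j, -1.2 - 3.5j, -2.9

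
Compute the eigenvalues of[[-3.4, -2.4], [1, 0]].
Eigenvalues solve det(λI - A) = 0.
Characteristic polynomial: λ^2 + 3.4*λ + 2.4 = 0.
Factor: (λ + 2.4)(λ + 1) = 0.
Roots: -1, -2.4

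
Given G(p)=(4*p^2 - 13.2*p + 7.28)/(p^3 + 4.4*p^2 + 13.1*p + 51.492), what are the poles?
Set denominator = 0: p^3 + 4.4*p^2 + 13.1*p + 51.492 = (p + 4.2)(p^2 + 0.2*p + 12.26) = 0 → Poles: -0.1 + 3.5j, -0.1 - 3.5j, -4.2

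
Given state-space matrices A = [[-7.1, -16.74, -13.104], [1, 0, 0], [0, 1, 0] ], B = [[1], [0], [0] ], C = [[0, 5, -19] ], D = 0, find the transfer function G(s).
G(s) = C(sI - A)⁻¹B + D.
Characteristic polynomial det(sI - A) = s^3 + 7.1*s^2 + 16.74*s + 13.104.
Numerator from C·adj(sI-A)·B + D·det(sI-A) = 5*s - 19.
G(s) = (5*s - 19)/(s^3 + 7.1*s^2 + 16.74*s + 13.104)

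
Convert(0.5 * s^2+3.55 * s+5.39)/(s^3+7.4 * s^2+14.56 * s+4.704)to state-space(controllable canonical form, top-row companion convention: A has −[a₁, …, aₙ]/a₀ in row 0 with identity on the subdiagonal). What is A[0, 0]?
Reachable canonical form for den = s^3 + 7.4*s^2 + 14.56*s + 4.704: top row of A = -[a₁,a₂,...,aₙ]/a₀, ones on the subdiagonal, zeros elsewhere.
A = [[-7.4, -14.56, -4.704], [1, 0, 0], [0, 1, 0]].
A[0,0] = -7.4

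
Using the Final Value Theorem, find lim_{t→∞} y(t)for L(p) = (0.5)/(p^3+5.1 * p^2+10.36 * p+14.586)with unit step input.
FVT: lim_{t→∞} y(t) = lim_{p→0} p*Y(p) where Y(p) = L(p)/p.
= lim_{p→0} L(p) = L(0) = num(0)/den(0) = 0.5/14.586 = 0.03428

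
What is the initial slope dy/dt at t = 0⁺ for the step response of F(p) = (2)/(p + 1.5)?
IVT: y'(0⁺) = lim_{p→∞} p²·Y(p) = lim_{p→∞} p·F(p).
deg(num) = 0, deg(den) = 1, relative degree = 1, so p·F(p) → (leading num)/(leading den) = 2/1 = 2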